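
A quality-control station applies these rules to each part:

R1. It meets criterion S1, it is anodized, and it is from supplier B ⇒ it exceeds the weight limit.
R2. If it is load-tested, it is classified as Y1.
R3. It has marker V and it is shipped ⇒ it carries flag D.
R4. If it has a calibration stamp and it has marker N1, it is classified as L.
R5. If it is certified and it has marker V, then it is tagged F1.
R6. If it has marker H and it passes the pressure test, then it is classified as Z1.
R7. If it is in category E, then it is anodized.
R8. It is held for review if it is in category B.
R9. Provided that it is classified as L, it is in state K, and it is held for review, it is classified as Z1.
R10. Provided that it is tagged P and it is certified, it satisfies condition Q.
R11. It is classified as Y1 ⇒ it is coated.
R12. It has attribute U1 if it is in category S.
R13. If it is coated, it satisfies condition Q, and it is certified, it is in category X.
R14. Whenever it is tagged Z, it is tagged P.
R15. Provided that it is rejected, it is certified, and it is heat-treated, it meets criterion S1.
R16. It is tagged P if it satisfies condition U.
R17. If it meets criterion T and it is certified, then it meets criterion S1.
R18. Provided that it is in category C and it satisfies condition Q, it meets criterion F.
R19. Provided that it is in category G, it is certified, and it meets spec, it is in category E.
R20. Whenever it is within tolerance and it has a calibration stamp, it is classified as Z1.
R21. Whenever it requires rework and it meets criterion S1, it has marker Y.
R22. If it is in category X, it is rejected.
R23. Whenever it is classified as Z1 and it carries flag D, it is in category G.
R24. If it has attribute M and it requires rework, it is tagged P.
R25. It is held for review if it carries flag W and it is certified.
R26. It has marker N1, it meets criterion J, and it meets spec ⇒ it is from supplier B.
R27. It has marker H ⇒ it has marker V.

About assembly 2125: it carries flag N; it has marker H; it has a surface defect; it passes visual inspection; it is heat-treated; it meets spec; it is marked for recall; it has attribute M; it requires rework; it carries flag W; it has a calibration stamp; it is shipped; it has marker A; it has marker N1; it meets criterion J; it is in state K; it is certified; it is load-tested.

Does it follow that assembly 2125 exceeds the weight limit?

By R2 (it is load-tested): it is classified as Y1.
By R4 (it has a calibration stamp, it has marker N1): it is classified as L.
By R11 (it is classified as Y1): it is coated.
By R24 (it has attribute M, it requires rework): it is tagged P.
By R25 (it carries flag W, it is certified): it is held for review.
By R26 (it has marker N1, it meets criterion J, it meets spec): it is from supplier B.
By R27 (it has marker H): it has marker V.
By R3 (it has marker V, it is shipped): it carries flag D.
By R9 (it is classified as L, it is in state K, it is held for review): it is classified as Z1.
By R10 (it is tagged P, it is certified): it satisfies condition Q.
By R13 (it is coated, it satisfies condition Q, it is certified): it is in category X.
By R22 (it is in category X): it is rejected.
By R23 (it is classified as Z1, it carries flag D): it is in category G.
By R15 (it is rejected, it is certified, it is heat-treated): it meets criterion S1.
By R19 (it is in category G, it is certified, it meets spec): it is in category E.
By R7 (it is in category E): it is anodized.
By R1 (it meets criterion S1, it is anodized, it is from supplier B): it exceeds the weight limit.

Yes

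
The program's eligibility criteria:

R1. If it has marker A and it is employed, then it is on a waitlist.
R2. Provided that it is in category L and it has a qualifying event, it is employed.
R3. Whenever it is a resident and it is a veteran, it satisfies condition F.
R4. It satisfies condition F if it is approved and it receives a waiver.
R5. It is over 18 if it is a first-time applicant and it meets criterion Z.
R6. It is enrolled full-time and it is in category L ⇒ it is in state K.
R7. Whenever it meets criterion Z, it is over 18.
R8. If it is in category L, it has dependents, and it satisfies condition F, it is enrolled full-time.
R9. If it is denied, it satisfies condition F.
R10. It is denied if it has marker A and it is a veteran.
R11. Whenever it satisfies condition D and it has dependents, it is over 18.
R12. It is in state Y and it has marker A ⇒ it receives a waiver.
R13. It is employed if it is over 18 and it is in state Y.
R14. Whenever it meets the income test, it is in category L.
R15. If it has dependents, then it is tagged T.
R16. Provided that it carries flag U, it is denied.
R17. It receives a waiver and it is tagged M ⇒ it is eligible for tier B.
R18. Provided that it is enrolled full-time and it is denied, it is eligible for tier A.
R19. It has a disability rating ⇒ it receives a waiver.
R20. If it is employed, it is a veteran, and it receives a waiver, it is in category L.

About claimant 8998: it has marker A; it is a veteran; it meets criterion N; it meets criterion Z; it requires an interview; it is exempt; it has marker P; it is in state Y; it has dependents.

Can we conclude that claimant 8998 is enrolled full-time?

Yes

By R7 (it meets criterion Z): it is over 18.
By R10 (it has marker A, it is a veteran): it is denied.
By R12 (it is in state Y, it has marker A): it receives a waiver.
By R13 (it is over 18, it is in state Y): it is employed.
By R20 (it is employed, it is a veteran, it receives a waiver): it is in category L.
By R9 (it is denied): it satisfies condition F.
By R8 (it is in category L, it has dependents, it satisfies condition F): it is enrolled full-time.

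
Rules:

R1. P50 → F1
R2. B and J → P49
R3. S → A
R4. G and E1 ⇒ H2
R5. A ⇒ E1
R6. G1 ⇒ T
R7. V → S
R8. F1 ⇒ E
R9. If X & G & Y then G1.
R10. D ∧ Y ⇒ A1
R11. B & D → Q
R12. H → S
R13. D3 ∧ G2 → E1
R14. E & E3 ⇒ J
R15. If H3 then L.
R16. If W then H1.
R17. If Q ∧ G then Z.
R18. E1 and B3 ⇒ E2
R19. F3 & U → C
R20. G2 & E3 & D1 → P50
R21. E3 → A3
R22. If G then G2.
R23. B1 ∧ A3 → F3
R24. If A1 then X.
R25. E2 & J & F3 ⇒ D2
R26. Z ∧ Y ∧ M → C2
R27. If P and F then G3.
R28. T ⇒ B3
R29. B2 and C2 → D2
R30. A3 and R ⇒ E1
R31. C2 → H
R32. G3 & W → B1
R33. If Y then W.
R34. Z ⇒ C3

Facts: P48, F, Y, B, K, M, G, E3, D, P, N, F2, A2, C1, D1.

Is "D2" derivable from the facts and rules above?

A1  (by R10: D, Y)
Q  (by R11: B, D)
Z  (by R17: Q, G)
A3  (by R21: E3)
G2  (by R22: G)
X  (by R24: A1)
C2  (by R26: Z, Y, M)
G3  (by R27: P, F)
H  (by R31: C2)
W  (by R33: Y)
G1  (by R9: X, G, Y)
S  (by R12: H)
P50  (by R20: G2, E3, D1)
B1  (by R32: G3, W)
F1  (by R1: P50)
A  (by R3: S)
E1  (by R5: A)
T  (by R6: G1)
E  (by R8: F1)
J  (by R14: E, E3)
F3  (by R23: B1, A3)
B3  (by R28: T)
E2  (by R18: E1, B3)
D2  (by R25: E2, J, F3)

Yes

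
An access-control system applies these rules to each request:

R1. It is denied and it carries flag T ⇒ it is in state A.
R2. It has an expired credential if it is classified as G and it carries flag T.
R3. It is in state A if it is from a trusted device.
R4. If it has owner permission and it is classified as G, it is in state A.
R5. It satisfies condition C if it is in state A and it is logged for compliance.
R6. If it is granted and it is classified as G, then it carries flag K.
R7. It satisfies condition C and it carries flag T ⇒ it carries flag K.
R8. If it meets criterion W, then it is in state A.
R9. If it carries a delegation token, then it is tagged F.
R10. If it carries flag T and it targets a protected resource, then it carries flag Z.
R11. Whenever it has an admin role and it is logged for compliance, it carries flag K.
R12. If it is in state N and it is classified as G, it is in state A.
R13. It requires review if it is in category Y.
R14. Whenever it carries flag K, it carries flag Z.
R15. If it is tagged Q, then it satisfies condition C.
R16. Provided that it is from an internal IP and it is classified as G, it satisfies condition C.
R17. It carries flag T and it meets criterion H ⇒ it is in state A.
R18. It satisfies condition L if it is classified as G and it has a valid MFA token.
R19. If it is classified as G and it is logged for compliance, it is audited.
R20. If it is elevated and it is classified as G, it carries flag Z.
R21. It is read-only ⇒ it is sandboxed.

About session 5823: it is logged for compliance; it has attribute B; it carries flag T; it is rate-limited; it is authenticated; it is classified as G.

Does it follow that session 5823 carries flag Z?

Forward chaining from the given facts derives: has an expired credential, is audited.
Rules concluding "it carries flag Z": R10 needs "it targets a protected resource"; R14 needs "it carries flag K"; R20 needs "it is elevated" — none of these are established.

No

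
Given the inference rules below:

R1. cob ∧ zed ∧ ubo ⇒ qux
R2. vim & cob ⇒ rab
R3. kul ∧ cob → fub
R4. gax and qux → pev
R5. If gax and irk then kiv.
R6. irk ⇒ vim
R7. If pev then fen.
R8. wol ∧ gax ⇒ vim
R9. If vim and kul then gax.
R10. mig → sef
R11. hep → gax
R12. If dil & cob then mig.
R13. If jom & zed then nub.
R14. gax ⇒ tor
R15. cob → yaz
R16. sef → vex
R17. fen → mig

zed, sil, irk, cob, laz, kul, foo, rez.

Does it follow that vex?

No

Forward chaining from the given facts derives: fub, vim, gax, tor, yaz, rab, kiv.
The only rule concluding vex is R16, which needs sef; that is never established.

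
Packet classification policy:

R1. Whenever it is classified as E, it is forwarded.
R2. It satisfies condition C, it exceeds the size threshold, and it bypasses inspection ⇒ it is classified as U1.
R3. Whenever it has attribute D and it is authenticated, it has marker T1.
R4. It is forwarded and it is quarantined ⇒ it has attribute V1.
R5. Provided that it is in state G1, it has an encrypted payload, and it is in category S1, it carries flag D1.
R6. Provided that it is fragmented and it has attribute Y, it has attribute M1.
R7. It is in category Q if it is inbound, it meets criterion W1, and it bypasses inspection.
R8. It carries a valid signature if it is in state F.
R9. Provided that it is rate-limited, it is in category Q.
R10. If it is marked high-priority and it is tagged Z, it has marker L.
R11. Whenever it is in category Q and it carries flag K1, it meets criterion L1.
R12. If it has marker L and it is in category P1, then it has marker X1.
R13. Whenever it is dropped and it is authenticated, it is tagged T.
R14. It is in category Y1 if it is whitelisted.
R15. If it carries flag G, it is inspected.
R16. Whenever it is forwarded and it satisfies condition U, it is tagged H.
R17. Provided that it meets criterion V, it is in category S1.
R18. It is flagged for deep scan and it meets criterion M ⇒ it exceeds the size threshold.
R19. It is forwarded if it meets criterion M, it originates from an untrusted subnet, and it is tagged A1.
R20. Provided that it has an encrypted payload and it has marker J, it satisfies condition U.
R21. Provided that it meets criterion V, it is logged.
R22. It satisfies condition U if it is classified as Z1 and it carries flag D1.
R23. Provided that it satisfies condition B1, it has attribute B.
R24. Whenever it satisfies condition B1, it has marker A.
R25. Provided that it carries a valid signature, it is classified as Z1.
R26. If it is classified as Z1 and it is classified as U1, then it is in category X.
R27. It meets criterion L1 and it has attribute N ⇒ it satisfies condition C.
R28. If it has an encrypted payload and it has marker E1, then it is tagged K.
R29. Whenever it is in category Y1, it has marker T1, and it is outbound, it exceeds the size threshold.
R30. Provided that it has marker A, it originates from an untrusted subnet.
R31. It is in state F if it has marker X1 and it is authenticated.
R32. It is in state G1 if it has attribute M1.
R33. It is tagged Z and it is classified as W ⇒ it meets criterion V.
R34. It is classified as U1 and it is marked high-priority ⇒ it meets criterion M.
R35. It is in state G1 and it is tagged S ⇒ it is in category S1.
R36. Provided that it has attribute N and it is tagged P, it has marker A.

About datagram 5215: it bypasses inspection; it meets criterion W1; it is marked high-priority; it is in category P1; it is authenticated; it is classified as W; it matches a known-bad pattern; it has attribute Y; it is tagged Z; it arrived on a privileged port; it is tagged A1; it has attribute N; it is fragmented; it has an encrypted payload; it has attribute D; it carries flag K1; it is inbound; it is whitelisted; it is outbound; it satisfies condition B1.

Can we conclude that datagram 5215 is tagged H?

Yes

By R3 (it has attribute D, it is authenticated): it has marker T1.
By R6 (it is fragmented, it has attribute Y): it has attribute M1.
By R7 (it is inbound, it meets criterion W1, it bypasses inspection): it is in category Q.
By R10 (it is marked high-priority, it is tagged Z): it has marker L.
By R11 (it is in category Q, it carries flag K1): it meets criterion L1.
By R12 (it has marker L, it is in category P1): it has marker X1.
By R14 (it is whitelisted): it is in category Y1.
By R24 (it satisfies condition B1): it has marker A.
By R27 (it meets criterion L1, it has attribute N): it satisfies condition C.
By R29 (it is in category Y1, it has marker T1, it is outbound): it exceeds the size threshold.
By R30 (it has marker A): it originates from an untrusted subnet.
By R31 (it has marker X1, it is authenticated): it is in state F.
By R32 (it has attribute M1): it is in state G1.
By R33 (it is tagged Z, it is classified as W): it meets criterion V.
By R2 (it satisfies condition C, it exceeds the size threshold, it bypasses inspection): it is classified as U1.
By R8 (it is in state F): it carries a valid signature.
By R17 (it meets criterion V): it is in category S1.
By R25 (it carries a valid signature): it is classified as Z1.
By R34 (it is classified as U1, it is marked high-priority): it meets criterion M.
By R5 (it is in state G1, it has an encrypted payload, it is in category S1): it carries flag D1.
By R19 (it meets criterion M, it originates from an untrusted subnet, it is tagged A1): it is forwarded.
By R22 (it is classified as Z1, it carries flag D1): it satisfies condition U.
By R16 (it is forwarded, it satisfies condition U): it is tagged H.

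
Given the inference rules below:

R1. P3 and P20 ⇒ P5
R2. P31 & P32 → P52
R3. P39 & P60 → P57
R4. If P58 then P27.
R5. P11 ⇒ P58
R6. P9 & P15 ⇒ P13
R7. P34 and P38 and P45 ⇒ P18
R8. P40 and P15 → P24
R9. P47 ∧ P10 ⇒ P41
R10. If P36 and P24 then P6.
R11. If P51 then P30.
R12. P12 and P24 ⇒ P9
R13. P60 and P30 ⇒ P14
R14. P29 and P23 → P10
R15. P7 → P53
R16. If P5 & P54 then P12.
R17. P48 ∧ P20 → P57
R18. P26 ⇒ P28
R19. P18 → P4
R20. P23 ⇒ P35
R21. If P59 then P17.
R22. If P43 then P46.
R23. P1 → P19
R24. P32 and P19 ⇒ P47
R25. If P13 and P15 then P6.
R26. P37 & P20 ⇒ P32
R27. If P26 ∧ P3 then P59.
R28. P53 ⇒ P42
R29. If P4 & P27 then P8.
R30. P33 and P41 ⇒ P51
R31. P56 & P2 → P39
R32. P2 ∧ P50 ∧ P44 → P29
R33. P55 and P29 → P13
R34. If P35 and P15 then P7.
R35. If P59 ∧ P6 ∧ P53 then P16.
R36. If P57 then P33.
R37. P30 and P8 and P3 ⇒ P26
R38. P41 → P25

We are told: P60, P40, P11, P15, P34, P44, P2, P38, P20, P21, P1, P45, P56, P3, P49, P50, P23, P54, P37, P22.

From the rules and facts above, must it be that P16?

P5  (by R1: P3, P20)
P58  (by R5: P11)
P18  (by R7: P34, P38, P45)
P24  (by R8: P40, P15)
P12  (by R16: P5, P54)
P4  (by R19: P18)
P35  (by R20: P23)
P19  (by R23: P1)
P32  (by R26: P37, P20)
P39  (by R31: P56, P2)
P29  (by R32: P2, P50, P44)
P7  (by R34: P35, P15)
P57  (by R3: P39, P60)
P27  (by R4: P58)
P9  (by R12: P12, P24)
P10  (by R14: P29, P23)
P53  (by R15: P7)
P47  (by R24: P32, P19)
P8  (by R29: P4, P27)
P33  (by R36: P57)
P13  (by R6: P9, P15)
P41  (by R9: P47, P10)
P6  (by R25: P13, P15)
P51  (by R30: P33, P41)
P30  (by R11: P51)
P26  (by R37: P30, P8, P3)
P59  (by R27: P26, P3)
P16  (by R35: P59, P6, P53)

Yes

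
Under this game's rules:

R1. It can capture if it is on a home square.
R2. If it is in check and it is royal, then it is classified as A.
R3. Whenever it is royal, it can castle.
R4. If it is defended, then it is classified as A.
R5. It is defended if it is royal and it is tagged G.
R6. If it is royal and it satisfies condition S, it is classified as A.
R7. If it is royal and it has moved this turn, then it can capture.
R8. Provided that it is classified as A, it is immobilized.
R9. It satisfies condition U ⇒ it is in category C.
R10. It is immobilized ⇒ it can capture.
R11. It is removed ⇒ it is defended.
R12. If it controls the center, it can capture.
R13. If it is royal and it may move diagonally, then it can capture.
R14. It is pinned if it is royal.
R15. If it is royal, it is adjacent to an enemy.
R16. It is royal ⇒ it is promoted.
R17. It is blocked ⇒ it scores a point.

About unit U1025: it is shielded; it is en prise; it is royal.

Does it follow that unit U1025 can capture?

No

Forward chaining from the given facts derives: can castle, is pinned, is adjacent to an enemy, is promoted.
Rules concluding "it can capture": R1 needs "it is on a home square"; R7 needs "it has moved this turn"; R10 needs "it is immobilized"; R12 needs "it controls the center"; R13 needs "it may move diagonally" — none of these are established.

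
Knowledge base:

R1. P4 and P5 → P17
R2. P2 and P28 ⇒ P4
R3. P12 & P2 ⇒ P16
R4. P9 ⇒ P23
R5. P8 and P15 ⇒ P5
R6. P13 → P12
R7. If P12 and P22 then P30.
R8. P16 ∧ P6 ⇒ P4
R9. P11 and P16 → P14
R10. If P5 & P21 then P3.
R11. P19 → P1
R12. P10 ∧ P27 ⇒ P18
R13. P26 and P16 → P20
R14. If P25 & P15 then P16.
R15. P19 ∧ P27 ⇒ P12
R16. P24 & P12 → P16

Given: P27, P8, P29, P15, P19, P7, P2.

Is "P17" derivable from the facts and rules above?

No

Forward chaining from the given facts derives: P5, P1, P12, P16.
The only rule concluding P17 is R1, which needs P4; that is never established.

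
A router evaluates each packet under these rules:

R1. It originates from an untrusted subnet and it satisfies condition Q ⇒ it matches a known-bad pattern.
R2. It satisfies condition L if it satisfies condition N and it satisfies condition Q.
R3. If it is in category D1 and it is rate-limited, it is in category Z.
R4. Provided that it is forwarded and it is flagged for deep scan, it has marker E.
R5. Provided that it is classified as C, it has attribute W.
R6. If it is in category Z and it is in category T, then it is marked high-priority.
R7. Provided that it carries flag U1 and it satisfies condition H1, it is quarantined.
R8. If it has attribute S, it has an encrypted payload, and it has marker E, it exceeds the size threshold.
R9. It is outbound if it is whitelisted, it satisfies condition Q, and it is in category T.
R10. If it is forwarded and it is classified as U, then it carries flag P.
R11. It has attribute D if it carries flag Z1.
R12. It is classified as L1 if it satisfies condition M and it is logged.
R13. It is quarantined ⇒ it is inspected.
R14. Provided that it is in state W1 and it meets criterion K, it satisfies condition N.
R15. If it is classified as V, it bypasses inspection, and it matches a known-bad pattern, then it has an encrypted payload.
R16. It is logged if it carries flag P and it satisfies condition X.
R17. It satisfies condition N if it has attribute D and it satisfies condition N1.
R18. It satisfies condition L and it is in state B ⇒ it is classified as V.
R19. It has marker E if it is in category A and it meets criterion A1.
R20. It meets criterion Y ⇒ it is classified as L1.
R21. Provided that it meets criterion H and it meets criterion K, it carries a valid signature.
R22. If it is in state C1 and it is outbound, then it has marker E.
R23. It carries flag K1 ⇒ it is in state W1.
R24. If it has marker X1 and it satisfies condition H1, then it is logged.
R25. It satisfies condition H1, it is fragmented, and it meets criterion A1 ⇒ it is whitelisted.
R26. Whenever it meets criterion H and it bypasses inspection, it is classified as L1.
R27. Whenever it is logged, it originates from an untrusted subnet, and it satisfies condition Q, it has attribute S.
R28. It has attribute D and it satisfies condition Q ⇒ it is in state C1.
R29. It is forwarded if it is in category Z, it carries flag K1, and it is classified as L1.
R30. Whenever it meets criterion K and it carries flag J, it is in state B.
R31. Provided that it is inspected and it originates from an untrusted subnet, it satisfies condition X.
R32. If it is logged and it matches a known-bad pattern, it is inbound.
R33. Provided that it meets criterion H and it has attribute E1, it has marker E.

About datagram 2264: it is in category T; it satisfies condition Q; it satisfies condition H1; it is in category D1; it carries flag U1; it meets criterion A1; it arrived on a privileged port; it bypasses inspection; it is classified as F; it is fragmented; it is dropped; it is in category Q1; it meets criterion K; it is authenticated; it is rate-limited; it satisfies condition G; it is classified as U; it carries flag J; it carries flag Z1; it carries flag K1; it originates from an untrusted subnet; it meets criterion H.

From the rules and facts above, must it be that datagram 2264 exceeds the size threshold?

By R1 (it originates from an untrusted subnet, it satisfies condition Q): it matches a known-bad pattern.
By R3 (it is in category D1, it is rate-limited): it is in category Z.
By R7 (it carries flag U1, it satisfies condition H1): it is quarantined.
By R11 (it carries flag Z1): it has attribute D.
By R13 (it is quarantined): it is inspected.
By R23 (it carries flag K1): it is in state W1.
By R25 (it satisfies condition H1, it is fragmented, it meets criterion A1): it is whitelisted.
By R26 (it meets criterion H, it bypasses inspection): it is classified as L1.
By R28 (it has attribute D, it satisfies condition Q): it is in state C1.
By R29 (it is in category Z, it carries flag K1, it is classified as L1): it is forwarded.
By R30 (it meets criterion K, it carries flag J): it is in state B.
By R31 (it is inspected, it originates from an untrusted subnet): it satisfies condition X.
By R9 (it is whitelisted, it satisfies condition Q, it is in category T): it is outbound.
By R10 (it is forwarded, it is classified as U): it carries flag P.
By R14 (it is in state W1, it meets criterion K): it satisfies condition N.
By R16 (it carries flag P, it satisfies condition X): it is logged.
By R22 (it is in state C1, it is outbound): it has marker E.
By R27 (it is logged, it originates from an untrusted subnet, it satisfies condition Q): it has attribute S.
By R2 (it satisfies condition N, it satisfies condition Q): it satisfies condition L.
By R18 (it satisfies condition L, it is in state B): it is classified as V.
By R15 (it is classified as V, it bypasses inspection, it matches a known-bad pattern): it has an encrypted payload.
By R8 (it has attribute S, it has an encrypted payload, it has marker E): it exceeds the size threshold.

Yes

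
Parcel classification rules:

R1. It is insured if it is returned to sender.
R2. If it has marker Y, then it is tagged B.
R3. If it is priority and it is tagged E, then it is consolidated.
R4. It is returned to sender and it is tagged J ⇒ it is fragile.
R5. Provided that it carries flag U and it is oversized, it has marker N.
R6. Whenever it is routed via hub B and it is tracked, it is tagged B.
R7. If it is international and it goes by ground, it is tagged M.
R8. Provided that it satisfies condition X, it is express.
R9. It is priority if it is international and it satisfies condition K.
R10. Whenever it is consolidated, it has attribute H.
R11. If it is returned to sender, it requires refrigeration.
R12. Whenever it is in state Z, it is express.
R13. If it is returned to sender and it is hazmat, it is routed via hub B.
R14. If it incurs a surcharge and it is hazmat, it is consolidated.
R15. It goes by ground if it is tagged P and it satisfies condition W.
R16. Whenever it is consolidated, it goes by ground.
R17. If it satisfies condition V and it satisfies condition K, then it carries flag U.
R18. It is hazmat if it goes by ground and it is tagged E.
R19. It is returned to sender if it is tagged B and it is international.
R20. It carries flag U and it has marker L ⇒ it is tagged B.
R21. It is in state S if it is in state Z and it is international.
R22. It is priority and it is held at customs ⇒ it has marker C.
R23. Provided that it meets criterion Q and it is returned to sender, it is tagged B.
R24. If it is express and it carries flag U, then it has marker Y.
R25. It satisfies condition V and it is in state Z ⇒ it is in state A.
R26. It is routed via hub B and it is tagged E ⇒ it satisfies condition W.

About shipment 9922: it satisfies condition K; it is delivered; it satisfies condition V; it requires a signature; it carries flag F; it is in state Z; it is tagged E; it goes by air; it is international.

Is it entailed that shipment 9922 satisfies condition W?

By R9 (it is international, it satisfies condition K): it is priority.
By R12 (it is in state Z): it is express.
By R17 (it satisfies condition V, it satisfies condition K): it carries flag U.
By R24 (it is express, it carries flag U): it has marker Y.
By R2 (it has marker Y): it is tagged B.
By R3 (it is priority, it is tagged E): it is consolidated.
By R16 (it is consolidated): it goes by ground.
By R18 (it goes by ground, it is tagged E): it is hazmat.
By R19 (it is tagged B, it is international): it is returned to sender.
By R13 (it is returned to sender, it is hazmat): it is routed via hub B.
By R26 (it is routed via hub B, it is tagged E): it satisfies condition W.

Yes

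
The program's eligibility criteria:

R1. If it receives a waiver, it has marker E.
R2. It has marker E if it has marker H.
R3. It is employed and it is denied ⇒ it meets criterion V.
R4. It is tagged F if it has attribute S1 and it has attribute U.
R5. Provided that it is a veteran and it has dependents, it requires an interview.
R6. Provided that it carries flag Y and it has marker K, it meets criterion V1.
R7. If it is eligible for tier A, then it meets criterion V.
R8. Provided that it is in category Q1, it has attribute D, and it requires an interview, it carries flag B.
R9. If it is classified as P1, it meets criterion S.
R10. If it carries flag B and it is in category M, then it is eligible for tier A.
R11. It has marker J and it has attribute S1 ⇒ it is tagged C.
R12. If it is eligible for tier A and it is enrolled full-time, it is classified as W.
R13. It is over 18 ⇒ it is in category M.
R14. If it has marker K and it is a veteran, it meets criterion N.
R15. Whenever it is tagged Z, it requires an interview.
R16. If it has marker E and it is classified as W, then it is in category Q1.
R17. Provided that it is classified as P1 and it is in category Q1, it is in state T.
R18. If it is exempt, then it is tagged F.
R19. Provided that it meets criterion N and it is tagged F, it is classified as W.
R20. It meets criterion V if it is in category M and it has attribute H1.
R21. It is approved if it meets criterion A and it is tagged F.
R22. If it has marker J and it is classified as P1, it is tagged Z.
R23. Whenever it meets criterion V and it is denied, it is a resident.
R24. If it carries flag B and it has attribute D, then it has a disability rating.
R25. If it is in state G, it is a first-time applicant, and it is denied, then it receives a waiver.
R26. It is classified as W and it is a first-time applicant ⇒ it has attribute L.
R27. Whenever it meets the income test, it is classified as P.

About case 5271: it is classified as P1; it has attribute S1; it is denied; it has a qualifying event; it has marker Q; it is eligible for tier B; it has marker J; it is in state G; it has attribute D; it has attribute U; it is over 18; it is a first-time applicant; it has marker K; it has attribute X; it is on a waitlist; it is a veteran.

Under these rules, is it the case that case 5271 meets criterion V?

Yes

By R4 (it has attribute S1, it has attribute U): it is tagged F.
By R13 (it is over 18): it is in category M.
By R14 (it has marker K, it is a veteran): it meets criterion N.
By R19 (it meets criterion N, it is tagged F): it is classified as W.
By R22 (it has marker J, it is classified as P1): it is tagged Z.
By R25 (it is in state G, it is a first-time applicant, it is denied): it receives a waiver.
By R1 (it receives a waiver): it has marker E.
By R15 (it is tagged Z): it requires an interview.
By R16 (it has marker E, it is classified as W): it is in category Q1.
By R8 (it is in category Q1, it has attribute D, it requires an interview): it carries flag B.
By R10 (it carries flag B, it is in category M): it is eligible for tier A.
By R7 (it is eligible for tier A): it meets criterion V.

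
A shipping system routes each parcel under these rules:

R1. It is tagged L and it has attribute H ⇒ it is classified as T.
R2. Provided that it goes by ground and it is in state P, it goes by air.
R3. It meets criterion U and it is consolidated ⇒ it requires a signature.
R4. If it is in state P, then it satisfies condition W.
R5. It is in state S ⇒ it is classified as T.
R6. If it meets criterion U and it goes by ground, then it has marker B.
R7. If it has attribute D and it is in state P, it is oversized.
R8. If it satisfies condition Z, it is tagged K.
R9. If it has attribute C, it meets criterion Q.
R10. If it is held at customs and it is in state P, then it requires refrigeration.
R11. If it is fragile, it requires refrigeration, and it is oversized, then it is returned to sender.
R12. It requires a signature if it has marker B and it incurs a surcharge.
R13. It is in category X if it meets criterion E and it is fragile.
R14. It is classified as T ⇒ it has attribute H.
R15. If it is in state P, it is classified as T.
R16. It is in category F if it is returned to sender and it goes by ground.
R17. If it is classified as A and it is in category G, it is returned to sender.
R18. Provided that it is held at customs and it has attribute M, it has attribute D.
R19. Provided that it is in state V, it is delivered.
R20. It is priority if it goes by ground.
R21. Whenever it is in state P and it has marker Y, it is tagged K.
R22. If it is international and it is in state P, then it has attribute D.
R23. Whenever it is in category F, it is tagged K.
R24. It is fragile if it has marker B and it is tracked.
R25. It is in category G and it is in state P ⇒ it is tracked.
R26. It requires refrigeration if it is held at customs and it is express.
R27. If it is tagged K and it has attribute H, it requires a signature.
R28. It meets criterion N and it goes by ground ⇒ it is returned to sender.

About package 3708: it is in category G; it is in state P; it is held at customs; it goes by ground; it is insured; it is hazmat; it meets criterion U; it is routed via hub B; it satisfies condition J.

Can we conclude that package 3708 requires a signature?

No

Forward chaining from the given facts derives: goes by air, satisfies condition W, has marker B, requires refrigeration, is classified as T, is priority, is tracked, has attribute H, is fragile.
Rules concluding "it requires a signature": R3 needs "it is consolidated"; R12 needs "it incurs a surcharge"; R27 needs "it is tagged K" — none of these are established.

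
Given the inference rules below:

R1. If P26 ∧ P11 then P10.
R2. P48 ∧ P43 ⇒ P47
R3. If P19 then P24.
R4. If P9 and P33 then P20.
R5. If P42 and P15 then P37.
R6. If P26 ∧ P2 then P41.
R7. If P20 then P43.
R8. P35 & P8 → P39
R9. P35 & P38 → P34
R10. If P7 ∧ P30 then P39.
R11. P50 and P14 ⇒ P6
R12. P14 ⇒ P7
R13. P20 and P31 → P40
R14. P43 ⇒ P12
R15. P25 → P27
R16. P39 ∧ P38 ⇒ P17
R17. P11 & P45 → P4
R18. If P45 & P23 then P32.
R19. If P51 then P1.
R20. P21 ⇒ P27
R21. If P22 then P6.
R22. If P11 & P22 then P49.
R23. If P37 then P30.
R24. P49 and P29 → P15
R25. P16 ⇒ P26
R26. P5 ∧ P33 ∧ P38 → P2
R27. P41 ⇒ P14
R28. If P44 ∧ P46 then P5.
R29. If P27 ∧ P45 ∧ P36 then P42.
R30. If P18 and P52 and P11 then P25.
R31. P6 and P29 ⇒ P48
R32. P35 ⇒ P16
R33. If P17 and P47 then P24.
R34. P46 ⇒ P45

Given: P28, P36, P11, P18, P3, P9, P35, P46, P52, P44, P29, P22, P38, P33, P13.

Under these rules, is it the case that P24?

P20  (by R4: P9, P33)
P43  (by R7: P20)
P6  (by R21: P22)
P49  (by R22: P11, P22)
P15  (by R24: P49, P29)
P5  (by R28: P44, P46)
P25  (by R30: P18, P52, P11)
P48  (by R31: P6, P29)
P16  (by R32: P35)
P45  (by R34: P46)
P47  (by R2: P48, P43)
P27  (by R15: P25)
P26  (by R25: P16)
P2  (by R26: P5, P33, P38)
P42  (by R29: P27, P45, P36)
P37  (by R5: P42, P15)
P41  (by R6: P26, P2)
P30  (by R23: P37)
P14  (by R27: P41)
P7  (by R12: P14)
P39  (by R10: P7, P30)
P17  (by R16: P39, P38)
P24  (by R33: P17, P47)

Yes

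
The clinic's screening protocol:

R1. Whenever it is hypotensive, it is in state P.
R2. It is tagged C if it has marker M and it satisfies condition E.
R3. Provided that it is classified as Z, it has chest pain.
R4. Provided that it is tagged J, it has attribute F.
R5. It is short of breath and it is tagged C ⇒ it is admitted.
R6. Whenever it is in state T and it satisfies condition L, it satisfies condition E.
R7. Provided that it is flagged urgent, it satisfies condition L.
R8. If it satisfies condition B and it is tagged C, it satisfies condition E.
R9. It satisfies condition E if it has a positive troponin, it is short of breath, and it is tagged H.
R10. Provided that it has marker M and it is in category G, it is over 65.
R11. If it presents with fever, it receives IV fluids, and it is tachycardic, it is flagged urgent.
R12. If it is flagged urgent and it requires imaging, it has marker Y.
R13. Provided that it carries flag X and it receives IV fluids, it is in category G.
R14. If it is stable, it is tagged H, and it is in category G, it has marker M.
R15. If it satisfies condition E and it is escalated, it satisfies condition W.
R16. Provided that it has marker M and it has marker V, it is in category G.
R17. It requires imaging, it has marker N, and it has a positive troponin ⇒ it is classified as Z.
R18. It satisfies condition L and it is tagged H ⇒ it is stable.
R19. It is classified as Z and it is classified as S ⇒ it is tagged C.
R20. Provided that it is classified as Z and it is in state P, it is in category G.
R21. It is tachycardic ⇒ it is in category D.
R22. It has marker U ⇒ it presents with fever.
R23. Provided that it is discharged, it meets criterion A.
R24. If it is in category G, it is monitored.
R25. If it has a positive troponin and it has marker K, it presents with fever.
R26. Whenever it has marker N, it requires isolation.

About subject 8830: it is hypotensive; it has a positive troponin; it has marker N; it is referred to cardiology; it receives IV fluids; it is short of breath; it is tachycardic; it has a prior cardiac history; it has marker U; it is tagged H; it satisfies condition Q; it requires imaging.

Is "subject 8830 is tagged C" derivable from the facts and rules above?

By R1 (it is hypotensive): it is in state P.
By R9 (it has a positive troponin, it is short of breath, it is tagged H): it satisfies condition E.
By R17 (it requires imaging, it has marker N, it has a positive troponin): it is classified as Z.
By R20 (it is classified as Z, it is in state P): it is in category G.
By R22 (it has marker U): it presents with fever.
By R11 (it presents with fever, it receives IV fluids, it is tachycardic): it is flagged urgent.
By R7 (it is flagged urgent): it satisfies condition L.
By R18 (it satisfies condition L, it is tagged H): it is stable.
By R14 (it is stable, it is tagged H, it is in category G): it has marker M.
By R2 (it has marker M, it satisfies condition E): it is tagged C.

Yes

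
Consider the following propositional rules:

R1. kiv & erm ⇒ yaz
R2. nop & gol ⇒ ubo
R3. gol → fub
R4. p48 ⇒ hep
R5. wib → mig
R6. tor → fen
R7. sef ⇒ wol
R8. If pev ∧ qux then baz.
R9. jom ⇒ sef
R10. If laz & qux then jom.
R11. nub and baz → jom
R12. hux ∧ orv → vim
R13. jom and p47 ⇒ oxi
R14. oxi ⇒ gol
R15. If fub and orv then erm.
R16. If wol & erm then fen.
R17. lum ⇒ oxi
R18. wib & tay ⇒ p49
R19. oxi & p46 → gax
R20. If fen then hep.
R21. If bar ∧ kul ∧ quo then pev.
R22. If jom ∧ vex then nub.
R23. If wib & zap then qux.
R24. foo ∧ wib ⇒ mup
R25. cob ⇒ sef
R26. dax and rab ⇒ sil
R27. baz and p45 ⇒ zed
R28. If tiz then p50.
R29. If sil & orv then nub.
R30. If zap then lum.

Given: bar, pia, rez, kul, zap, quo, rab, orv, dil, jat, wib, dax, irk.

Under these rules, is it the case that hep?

Yes

pev  (by R21: bar, kul, quo)
qux  (by R23: wib, zap)
sil  (by R26: dax, rab)
nub  (by R29: sil, orv)
lum  (by R30: zap)
baz  (by R8: pev, qux)
jom  (by R11: nub, baz)
oxi  (by R17: lum)
sef  (by R9: jom)
gol  (by R14: oxi)
fub  (by R3: gol)
wol  (by R7: sef)
erm  (by R15: fub, orv)
fen  (by R16: wol, erm)
hep  (by R20: fen)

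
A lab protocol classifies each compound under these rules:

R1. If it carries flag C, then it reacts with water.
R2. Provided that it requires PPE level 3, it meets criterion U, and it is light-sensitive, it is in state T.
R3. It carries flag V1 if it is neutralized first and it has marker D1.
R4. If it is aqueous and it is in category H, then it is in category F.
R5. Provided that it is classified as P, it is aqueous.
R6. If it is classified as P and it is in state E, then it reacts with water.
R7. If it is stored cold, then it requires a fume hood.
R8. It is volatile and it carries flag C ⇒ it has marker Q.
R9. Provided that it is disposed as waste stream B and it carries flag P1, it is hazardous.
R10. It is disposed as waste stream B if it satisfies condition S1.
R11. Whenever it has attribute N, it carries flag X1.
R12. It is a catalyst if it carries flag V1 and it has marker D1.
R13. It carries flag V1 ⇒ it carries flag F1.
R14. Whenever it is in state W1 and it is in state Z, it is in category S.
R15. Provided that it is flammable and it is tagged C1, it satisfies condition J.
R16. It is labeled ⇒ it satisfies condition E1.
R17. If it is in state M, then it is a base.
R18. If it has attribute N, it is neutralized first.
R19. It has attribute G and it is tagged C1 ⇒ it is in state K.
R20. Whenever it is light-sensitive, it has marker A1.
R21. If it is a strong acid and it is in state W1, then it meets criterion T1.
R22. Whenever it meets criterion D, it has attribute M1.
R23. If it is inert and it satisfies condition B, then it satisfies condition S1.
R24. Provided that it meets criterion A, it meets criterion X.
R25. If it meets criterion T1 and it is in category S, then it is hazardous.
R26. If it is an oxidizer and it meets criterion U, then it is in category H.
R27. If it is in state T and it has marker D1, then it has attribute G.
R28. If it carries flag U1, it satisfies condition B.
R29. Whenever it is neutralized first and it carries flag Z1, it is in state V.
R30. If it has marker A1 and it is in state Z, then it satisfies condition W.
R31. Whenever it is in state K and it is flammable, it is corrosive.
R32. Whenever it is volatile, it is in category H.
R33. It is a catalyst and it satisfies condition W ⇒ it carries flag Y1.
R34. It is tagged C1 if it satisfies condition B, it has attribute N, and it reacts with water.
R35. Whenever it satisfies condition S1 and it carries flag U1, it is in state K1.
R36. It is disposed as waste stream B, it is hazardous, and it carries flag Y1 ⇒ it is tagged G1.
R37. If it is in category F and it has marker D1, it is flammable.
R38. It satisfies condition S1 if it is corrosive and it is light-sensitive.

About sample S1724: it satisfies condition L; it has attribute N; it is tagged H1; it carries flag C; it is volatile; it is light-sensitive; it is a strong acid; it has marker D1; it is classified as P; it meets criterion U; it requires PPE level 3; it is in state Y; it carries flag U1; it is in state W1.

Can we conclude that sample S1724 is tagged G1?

Forward chaining from the given facts derives: reacts with water, is in state T, is aqueous, has marker Q, carries flag X1, is neutralized first, has marker A1, meets criterion T1, has attribute G, satisfies condition B, is in category H, is tagged C1, carries flag V1, is in category F, is a catalyst, carries flag F1, is in state K, is flammable, satisfies condition J, is corrosive, satisfies condition S1, is disposed as waste stream B, is in state K1.
The only rule concluding "it is tagged G1" is R36, which needs "it is hazardous"; that is never established.

No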